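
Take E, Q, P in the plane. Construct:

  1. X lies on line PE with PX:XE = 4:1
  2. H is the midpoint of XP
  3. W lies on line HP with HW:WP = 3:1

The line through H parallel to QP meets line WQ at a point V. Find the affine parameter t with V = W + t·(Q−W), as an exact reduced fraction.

Assign E = (0, 0), Q = (1, 0), P = (0, 1) — the answer is frame-independent, so this choice is without loss of generality.
1. X lies on line PE with PX:XE = 4:1 ⇒ X = (0, 1/5)
2. H is the midpoint of XP ⇒ H = (0, 3/5)
3. W lies on line HP with HW:WP = 3:1 ⇒ W = (0, 9/10)
through H parallel to QP: direction (-1, 1); meets WQ at V = (-3, 18/5)
V = W + t·(Q−W) with t = -3

t = -3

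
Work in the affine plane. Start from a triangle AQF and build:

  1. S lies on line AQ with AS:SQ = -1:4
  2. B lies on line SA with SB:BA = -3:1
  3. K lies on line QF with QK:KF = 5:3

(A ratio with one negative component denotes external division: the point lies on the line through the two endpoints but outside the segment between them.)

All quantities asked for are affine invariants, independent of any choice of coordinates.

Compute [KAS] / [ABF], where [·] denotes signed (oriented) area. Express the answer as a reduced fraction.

[KAS]:[ABF] = -5/4

Assign A = (0, 0), Q = (1, 0), F = (0, 1) — the answer is frame-independent, so this choice is without loss of generality.
1. S lies on line AQ with AS:SQ = -1:4 ⇒ S = (-1/3, 0)
2. B lies on line SA with SB:BA = -3:1 ⇒ B = (1/6, 0)
3. K lies on line QF with QK:KF = 5:3 ⇒ K = (3/8, 5/8)
2·[KAS] = -5/24, 2·[ABF] = 1/6
[KAS]:[ABF] = -5/24:1/6 = -5/4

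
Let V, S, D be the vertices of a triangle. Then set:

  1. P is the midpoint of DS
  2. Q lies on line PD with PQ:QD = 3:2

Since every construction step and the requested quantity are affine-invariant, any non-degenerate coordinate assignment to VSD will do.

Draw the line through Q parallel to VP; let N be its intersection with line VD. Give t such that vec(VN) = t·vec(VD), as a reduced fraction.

Work in coordinates with V = (0, 0), S = (1, 0), D = (0, 1).
1. P is the midpoint of DS ⇒ P = (1/2, 1/2)
2. Q lies on line PD with PQ:QD = 3:2 ⇒ Q = (1/5, 4/5)
through Q parallel to VP: direction (1/2, 1/2); meets VD at N = (0, 3/5)
N = V + t·(D−V) with t = 3/5

t = 3/5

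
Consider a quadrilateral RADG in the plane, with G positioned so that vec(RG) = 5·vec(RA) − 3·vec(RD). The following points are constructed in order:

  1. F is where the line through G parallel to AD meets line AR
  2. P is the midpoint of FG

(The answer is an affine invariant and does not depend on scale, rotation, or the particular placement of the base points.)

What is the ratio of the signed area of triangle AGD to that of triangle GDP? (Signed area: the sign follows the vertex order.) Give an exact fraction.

[AGD]:[GDP] = -2/3

Work in coordinates with R = (0, 0), A = (1, 0), D = (0, 1), G = (5, -3).
1. F is where the line through G parallel to AD meets line AR ⇒ F = (2, 0)
2. P is the midpoint of FG ⇒ P = (7/2, -3/2)
2·[AGD] = 1, 2·[GDP] = -3/2
[AGD]:[GDP] = 1:-3/2 = -2/3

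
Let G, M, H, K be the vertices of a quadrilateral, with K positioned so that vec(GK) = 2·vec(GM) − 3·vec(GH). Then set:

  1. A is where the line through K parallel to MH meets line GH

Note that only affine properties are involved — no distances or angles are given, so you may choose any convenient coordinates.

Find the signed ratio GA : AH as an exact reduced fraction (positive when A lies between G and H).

GA:AH = -1/2

Set G = (0, 0), M = (1, 0), H = (0, 1), K = (2, -3); any affine frame gives the same invariant.
1. A is where the line through K parallel to MH meets line GH ⇒ A = (0, -1)
A = G + t·(H−G) with t = -1, so GA:AH = t:(1−t) = -1:2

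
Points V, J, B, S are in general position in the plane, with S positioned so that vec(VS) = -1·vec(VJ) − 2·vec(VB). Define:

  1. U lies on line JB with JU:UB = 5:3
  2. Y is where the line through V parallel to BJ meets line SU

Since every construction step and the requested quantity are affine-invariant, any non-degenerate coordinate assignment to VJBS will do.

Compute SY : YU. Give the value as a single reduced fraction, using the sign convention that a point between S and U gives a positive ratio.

SY:YU = 3

Set V = (0, 0), J = (1, 0), B = (0, 1), S = (-1, -2); any affine frame gives the same invariant.
1. U lies on line JB with JU:UB = 5:3 ⇒ U = (3/8, 5/8)
2. Y is where the line through V parallel to BJ meets line SU ⇒ Y = (1/32, -1/32)
Y = S + t·(U−S) with t = 3/4, so SY:YU = t:(1−t) = 3/4:1/4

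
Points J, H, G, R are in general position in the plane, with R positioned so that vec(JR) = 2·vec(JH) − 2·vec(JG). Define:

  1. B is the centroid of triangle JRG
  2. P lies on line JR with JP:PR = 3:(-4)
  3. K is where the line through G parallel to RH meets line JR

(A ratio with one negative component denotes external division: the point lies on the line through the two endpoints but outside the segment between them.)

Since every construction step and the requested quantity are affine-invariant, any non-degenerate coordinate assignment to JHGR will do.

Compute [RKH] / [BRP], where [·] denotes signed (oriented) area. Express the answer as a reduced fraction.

Work in coordinates with J = (0, 0), H = (1, 0), G = (0, 1), R = (2, -2).
1. B is the centroid of triangle JRG ⇒ B = (2/3, -1/3)
2. P lies on line JR with JP:PR = 3:(-4) ⇒ P = (-6, 6)
3. K is where the line through G parallel to RH meets line JR ⇒ K = (1, -1)
2·[RKH] = -1, 2·[BRP] = -8/3
[RKH]:[BRP] = -1:-8/3 = 3/8

[RKH]:[BRP] = 3/8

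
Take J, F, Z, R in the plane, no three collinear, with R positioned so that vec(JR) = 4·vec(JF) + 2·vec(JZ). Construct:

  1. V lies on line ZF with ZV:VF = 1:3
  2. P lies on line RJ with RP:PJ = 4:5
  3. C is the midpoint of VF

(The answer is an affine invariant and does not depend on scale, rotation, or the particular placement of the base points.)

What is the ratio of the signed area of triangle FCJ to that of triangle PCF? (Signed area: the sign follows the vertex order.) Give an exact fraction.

[FCJ]:[PCF] = 3/7

Work in coordinates with J = (0, 0), F = (1, 0), Z = (0, 1), R = (4, 2).
1. V lies on line ZF with ZV:VF = 1:3 ⇒ V = (1/4, 3/4)
2. P lies on line RJ with RP:PJ = 4:5 ⇒ P = (20/9, 10/9)
3. C is the midpoint of VF ⇒ C = (5/8, 3/8)
2·[FCJ] = 3/8, 2·[PCF] = 7/8
[FCJ]:[PCF] = 3/8:7/8 = 3/7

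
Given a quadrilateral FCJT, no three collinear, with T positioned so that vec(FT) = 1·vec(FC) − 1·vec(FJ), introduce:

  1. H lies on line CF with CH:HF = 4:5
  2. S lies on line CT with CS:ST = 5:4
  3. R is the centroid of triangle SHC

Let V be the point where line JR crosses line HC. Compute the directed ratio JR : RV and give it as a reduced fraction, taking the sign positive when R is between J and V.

JR:RV = -32/5

Choose coordinates F = (0, 0), C = (1, 0), J = (0, 1), T = (1, -1).
1. H lies on line CF with CH:HF = 4:5 ⇒ H = (5/9, 0)
2. S lies on line CT with CS:ST = 5:4 ⇒ S = (1, -5/9)
3. R is the centroid of triangle SHC ⇒ R = (23/27, -5/27)
line JR meets HC at V = (23/32, 0)
R = J + t·(V−J) with t = 32/27, so JR:RV = 32/27:-5/27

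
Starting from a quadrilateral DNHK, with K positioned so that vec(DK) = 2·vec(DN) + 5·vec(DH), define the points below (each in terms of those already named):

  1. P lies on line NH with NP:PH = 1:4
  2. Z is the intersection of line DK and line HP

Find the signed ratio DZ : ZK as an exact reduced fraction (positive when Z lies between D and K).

DZ:ZK = 1/6

Choose coordinates D = (0, 0), N = (1, 0), H = (0, 1), K = (2, 5).
1. P lies on line NH with NP:PH = 1:4 ⇒ P = (4/5, 1/5)
2. Z is the intersection of line DK and line HP ⇒ Z = (2/7, 5/7)
Z = D + t·(K−D) with t = 1/7, so DZ:ZK = t:(1−t) = 1/7:6/7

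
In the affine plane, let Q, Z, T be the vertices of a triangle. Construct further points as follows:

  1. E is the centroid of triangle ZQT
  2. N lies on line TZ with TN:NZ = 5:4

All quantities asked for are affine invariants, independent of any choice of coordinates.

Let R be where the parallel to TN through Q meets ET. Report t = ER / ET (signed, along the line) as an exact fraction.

Choose coordinates Q = (0, 0), Z = (1, 0), T = (0, 1).
1. E is the centroid of triangle ZQT ⇒ E = (1/3, 1/3)
2. N lies on line TZ with TN:NZ = 5:4 ⇒ N = (5/9, 4/9)
through Q parallel to TN: direction (5/9, -5/9); meets ET at R = (1, -1)
R = E + t·(T−E) with t = -2

t = -2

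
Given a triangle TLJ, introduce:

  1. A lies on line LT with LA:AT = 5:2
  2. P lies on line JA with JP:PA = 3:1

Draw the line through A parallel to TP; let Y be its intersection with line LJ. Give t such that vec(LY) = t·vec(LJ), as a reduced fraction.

Assign T = (0, 0), L = (1, 0), J = (0, 1) — the answer is frame-independent, so this choice is without loss of generality.
1. A lies on line LT with LA:AT = 5:2 ⇒ A = (2/7, 0)
2. P lies on line JA with JP:PA = 3:1 ⇒ P = (3/14, 1/4)
through A parallel to TP: direction (3/14, 1/4); meets LJ at Y = (8/13, 5/13)
Y = L + t·(J−L) with t = 5/13

t = 5/13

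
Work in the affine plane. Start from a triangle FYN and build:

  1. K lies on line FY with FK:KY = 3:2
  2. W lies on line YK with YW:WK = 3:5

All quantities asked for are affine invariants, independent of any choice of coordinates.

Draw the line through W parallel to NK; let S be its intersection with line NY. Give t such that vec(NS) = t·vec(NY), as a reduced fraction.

Set F = (0, 0), Y = (1, 0), N = (0, 1); any affine frame gives the same invariant.
1. K lies on line FY with FK:KY = 3:2 ⇒ K = (3/5, 0)
2. W lies on line YK with YW:WK = 3:5 ⇒ W = (17/20, 0)
through W parallel to NK: direction (3/5, -1); meets NY at S = (5/8, 3/8)
S = N + t·(Y−N) with t = 5/8

t = 5/8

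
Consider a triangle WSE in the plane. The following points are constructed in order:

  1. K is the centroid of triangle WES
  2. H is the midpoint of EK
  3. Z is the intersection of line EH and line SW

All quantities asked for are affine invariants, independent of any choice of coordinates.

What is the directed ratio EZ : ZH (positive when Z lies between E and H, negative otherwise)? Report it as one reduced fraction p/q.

EZ:ZH = -3/2

Work in coordinates with W = (0, 0), S = (1, 0), E = (0, 1).
1. K is the centroid of triangle WES ⇒ K = (1/3, 1/3)
2. H is the midpoint of EK ⇒ H = (1/6, 2/3)
3. Z is the intersection of line EH and line SW ⇒ Z = (1/2, 0)
Z = E + t·(H−E) with t = 3, so EZ:ZH = t:(1−t) = 3:-2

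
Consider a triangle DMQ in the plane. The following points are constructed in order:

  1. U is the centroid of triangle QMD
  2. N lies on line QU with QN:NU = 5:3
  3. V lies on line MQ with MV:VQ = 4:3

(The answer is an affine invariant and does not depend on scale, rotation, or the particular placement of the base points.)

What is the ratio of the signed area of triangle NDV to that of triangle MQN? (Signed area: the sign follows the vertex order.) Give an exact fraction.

[NDV]:[MQN] = 22/35

Assign D = (0, 0), M = (1, 0), Q = (0, 1) — the answer is frame-independent, so this choice is without loss of generality.
1. U is the centroid of triangle QMD ⇒ U = (1/3, 1/3)
2. N lies on line QU with QN:NU = 5:3 ⇒ N = (5/24, 7/12)
3. V lies on line MQ with MV:VQ = 4:3 ⇒ V = (3/7, 4/7)
2·[NDV] = 11/84, 2·[MQN] = 5/24
[NDV]:[MQN] = 11/84:5/24 = 22/35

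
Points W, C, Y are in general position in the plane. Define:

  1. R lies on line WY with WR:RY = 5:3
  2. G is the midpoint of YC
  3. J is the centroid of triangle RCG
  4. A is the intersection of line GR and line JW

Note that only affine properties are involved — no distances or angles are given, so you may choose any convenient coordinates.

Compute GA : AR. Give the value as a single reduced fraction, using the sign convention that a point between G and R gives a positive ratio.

GA:AR = -1/5

Work in coordinates with W = (0, 0), C = (1, 0), Y = (0, 1).
1. R lies on line WY with WR:RY = 5:3 ⇒ R = (0, 5/8)
2. G is the midpoint of YC ⇒ G = (1/2, 1/2)
3. J is the centroid of triangle RCG ⇒ J = (1/2, 3/8)
4. A is the intersection of line GR and line JW ⇒ A = (5/8, 15/32)
A = G + t·(R−G) with t = -1/4, so GA:AR = t:(1−t) = -1/4:5/4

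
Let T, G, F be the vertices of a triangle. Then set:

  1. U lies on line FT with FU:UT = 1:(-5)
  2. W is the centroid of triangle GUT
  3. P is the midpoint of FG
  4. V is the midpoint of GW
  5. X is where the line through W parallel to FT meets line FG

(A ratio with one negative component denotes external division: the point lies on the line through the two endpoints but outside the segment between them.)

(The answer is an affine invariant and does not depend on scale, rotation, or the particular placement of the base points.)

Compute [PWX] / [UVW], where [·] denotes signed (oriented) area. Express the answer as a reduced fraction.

Choose coordinates T = (0, 0), G = (1, 0), F = (0, 1).
1. U lies on line FT with FU:UT = 1:(-5) ⇒ U = (0, 5/4)
2. W is the centroid of triangle GUT ⇒ W = (1/3, 5/12)
3. P is the midpoint of FG ⇒ P = (1/2, 1/2)
4. V is the midpoint of GW ⇒ V = (2/3, 5/24)
5. X is where the line through W parallel to FT meets line FG ⇒ X = (1/3, 2/3)
2·[PWX] = -1/24, 2·[UVW] = -5/24
[PWX]:[UVW] = -1/24:-5/24 = 1/5

[PWX]:[UVW] = 1/5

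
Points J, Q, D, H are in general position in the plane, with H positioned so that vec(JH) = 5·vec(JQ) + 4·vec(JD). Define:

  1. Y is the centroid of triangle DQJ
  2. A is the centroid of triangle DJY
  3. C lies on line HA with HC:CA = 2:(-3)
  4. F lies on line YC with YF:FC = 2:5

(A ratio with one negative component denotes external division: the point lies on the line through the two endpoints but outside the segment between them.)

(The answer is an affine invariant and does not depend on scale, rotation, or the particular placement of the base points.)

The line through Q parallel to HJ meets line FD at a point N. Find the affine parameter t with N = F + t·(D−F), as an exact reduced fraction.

Work in coordinates with J = (0, 0), Q = (1, 0), D = (0, 1), H = (5, 4).
1. Y is the centroid of triangle DQJ ⇒ Y = (1/3, 1/3)
2. A is the centroid of triangle DJY ⇒ A = (1/9, 4/9)
3. C lies on line HA with HC:CA = 2:(-3) ⇒ C = (133/9, 100/9)
4. F lies on line YC with YF:FC = 2:5 ⇒ F = (281/63, 215/63)
through Q parallel to HJ: direction (-5, -4); meets FD at N = (2529/364, 433/91)
N = F + t·(D−F) with t = -29/52

t = -29/52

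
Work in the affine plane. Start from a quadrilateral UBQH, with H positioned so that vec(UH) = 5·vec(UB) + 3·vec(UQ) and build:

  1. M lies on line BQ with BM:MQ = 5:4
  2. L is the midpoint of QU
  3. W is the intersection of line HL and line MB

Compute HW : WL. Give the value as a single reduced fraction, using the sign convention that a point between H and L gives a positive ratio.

Choose coordinates U = (0, 0), B = (1, 0), Q = (0, 1), H = (5, 3).
1. M lies on line BQ with BM:MQ = 5:4 ⇒ M = (4/9, 5/9)
2. L is the midpoint of QU ⇒ L = (0, 1/2)
3. W is the intersection of line HL and line MB ⇒ W = (1/3, 2/3)
W = H + t·(L−H) with t = 14/15, so HW:WL = t:(1−t) = 14/15:1/15

HW:WL = 14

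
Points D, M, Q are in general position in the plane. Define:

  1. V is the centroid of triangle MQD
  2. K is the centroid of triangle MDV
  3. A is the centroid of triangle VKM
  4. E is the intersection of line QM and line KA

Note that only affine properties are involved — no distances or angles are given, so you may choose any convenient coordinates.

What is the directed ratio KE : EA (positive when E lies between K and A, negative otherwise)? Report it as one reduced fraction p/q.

KE:EA = -12/7

Assign D = (0, 0), M = (1, 0), Q = (0, 1) — the answer is frame-independent, so this choice is without loss of generality.
1. V is the centroid of triangle MQD ⇒ V = (1/3, 1/3)
2. K is the centroid of triangle MDV ⇒ K = (4/9, 1/9)
3. A is the centroid of triangle VKM ⇒ A = (16/27, 4/27)
4. E is the intersection of line QM and line KA ⇒ E = (4/5, 1/5)
E = K + t·(A−K) with t = 12/5, so KE:EA = t:(1−t) = 12/5:-7/5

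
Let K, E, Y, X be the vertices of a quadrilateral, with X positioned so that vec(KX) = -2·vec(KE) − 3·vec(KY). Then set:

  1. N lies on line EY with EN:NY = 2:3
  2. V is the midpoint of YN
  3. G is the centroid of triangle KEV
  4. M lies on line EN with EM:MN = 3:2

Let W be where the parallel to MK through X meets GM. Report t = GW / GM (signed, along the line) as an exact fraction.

Choose coordinates K = (0, 0), E = (1, 0), Y = (0, 1), X = (-2, -3).
1. N lies on line EY with EN:NY = 2:3 ⇒ N = (3/5, 2/5)
2. V is the midpoint of YN ⇒ V = (3/10, 7/10)
3. G is the centroid of triangle KEV ⇒ G = (13/30, 7/30)
4. M lies on line EN with EM:MN = 3:2 ⇒ M = (19/25, 6/25)
through X parallel to MK: direction (-19/25, -6/25); meets GM at W = (2414/275, 111/275)
W = G + t·(M−G) with t = 281/11

t = 281/11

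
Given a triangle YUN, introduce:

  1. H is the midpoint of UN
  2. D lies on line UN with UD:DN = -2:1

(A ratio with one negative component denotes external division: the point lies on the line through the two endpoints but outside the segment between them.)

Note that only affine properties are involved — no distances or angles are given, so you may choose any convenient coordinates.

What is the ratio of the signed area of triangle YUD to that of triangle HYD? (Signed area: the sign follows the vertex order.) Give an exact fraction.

[YUD]:[HYD] = -4/3

Set Y = (0, 0), U = (1, 0), N = (0, 1); any affine frame gives the same invariant.
1. H is the midpoint of UN ⇒ H = (1/2, 1/2)
2. D lies on line UN with UD:DN = -2:1 ⇒ D = (-1, 2)
2·[YUD] = 2, 2·[HYD] = -3/2
[YUD]:[HYD] = 2:-3/2 = -4/3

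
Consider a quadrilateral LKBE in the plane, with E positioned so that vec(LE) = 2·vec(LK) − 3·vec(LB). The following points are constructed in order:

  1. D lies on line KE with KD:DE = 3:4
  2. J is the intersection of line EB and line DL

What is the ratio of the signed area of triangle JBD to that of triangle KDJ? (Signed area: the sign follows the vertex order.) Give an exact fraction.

Assign L = (0, 0), K = (1, 0), B = (0, 1), E = (2, -3) — the answer is frame-independent, so this choice is without loss of generality.
1. D lies on line KE with KD:DE = 3:4 ⇒ D = (10/7, -9/7)
2. J is the intersection of line EB and line DL ⇒ J = (10/11, -9/11)
2·[JBD] = -40/77, 2·[KDJ] = -36/77
[JBD]:[KDJ] = -40/77:-36/77 = 10/9

[JBD]:[KDJ] = 10/9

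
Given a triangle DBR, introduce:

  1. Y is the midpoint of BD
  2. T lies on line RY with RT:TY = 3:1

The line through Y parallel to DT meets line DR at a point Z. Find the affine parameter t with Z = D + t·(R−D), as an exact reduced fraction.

t = -1/3

Choose coordinates D = (0, 0), B = (1, 0), R = (0, 1).
1. Y is the midpoint of BD ⇒ Y = (1/2, 0)
2. T lies on line RY with RT:TY = 3:1 ⇒ T = (3/8, 1/4)
through Y parallel to DT: direction (3/8, 1/4); meets DR at Z = (0, -1/3)
Z = D + t·(R−D) with t = -1/3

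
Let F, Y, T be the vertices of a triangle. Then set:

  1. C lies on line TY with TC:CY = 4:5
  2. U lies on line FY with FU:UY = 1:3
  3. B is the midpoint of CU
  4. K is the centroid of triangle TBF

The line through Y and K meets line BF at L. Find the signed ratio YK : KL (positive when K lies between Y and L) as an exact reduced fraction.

YK:KL = -17/5

Assign F = (0, 0), Y = (1, 0), T = (0, 1) — the answer is frame-independent, so this choice is without loss of generality.
1. C lies on line TY with TC:CY = 4:5 ⇒ C = (4/9, 5/9)
2. U lies on line FY with FU:UY = 1:3 ⇒ U = (1/4, 0)
3. B is the midpoint of CU ⇒ B = (25/72, 5/18)
4. K is the centroid of triangle TBF ⇒ K = (25/216, 23/54)
line YK meets BF at L = (115/306, 46/153)
K = Y + t·(L−Y) with t = 17/12, so YK:KL = 17/12:-5/12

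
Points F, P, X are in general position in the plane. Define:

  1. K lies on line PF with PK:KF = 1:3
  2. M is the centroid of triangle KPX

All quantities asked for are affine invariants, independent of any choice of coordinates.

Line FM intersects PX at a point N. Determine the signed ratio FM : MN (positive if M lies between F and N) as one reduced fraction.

Assign F = (0, 0), P = (1, 0), X = (0, 1) — the answer is frame-independent, so this choice is without loss of generality.
1. K lies on line PF with PK:KF = 1:3 ⇒ K = (3/4, 0)
2. M is the centroid of triangle KPX ⇒ M = (7/12, 1/3)
line FM meets PX at N = (7/11, 4/11)
M = F + t·(N−F) with t = 11/12, so FM:MN = 11/12:1/12

FM:MN = 11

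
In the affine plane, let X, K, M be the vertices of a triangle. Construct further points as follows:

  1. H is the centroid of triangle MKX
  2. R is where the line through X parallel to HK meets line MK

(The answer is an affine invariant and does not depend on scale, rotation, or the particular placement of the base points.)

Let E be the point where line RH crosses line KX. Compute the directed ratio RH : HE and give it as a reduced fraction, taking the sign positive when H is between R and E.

RH:HE = -4

Work in coordinates with X = (0, 0), K = (1, 0), M = (0, 1).
1. H is the centroid of triangle MKX ⇒ H = (1/3, 1/3)
2. R is where the line through X parallel to HK meets line MK ⇒ R = (2, -1)
line RH meets KX at E = (3/4, 0)
H = R + t·(E−R) with t = 4/3, so RH:HE = 4/3:-1/3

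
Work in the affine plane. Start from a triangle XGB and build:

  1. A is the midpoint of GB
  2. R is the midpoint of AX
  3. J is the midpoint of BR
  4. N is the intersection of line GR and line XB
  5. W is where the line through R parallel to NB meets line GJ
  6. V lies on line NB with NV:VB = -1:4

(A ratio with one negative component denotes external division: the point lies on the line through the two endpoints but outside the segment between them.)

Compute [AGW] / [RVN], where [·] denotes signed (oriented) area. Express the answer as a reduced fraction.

[AGW]:[RVN] = 27/14

Choose coordinates X = (0, 0), G = (1, 0), B = (0, 1).
1. A is the midpoint of GB ⇒ A = (1/2, 1/2)
2. R is the midpoint of AX ⇒ R = (1/4, 1/4)
3. J is the midpoint of BR ⇒ J = (1/8, 5/8)
4. N is the intersection of line GR and line XB ⇒ N = (0, 1/3)
5. W is where the line through R parallel to NB meets line GJ ⇒ W = (1/4, 15/28)
6. V lies on line NB with NV:VB = -1:4 ⇒ V = (0, 1/9)
2·[AGW] = -3/28, 2·[RVN] = -1/18
[AGW]:[RVN] = -3/28:-1/18 = 27/14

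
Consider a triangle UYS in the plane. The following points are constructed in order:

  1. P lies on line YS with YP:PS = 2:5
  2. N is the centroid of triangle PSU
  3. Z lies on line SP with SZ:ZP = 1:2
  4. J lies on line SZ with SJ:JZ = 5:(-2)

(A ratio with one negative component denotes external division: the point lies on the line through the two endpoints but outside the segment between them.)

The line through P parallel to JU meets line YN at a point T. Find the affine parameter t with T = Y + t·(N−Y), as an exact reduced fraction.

t = 54/119

Choose coordinates U = (0, 0), Y = (1, 0), S = (0, 1).
1. P lies on line YS with YP:PS = 2:5 ⇒ P = (5/7, 2/7)
2. N is the centroid of triangle PSU ⇒ N = (5/21, 3/7)
3. Z lies on line SP with SZ:ZP = 1:2 ⇒ Z = (5/21, 16/21)
4. J lies on line SZ with SJ:JZ = 5:(-2) ⇒ J = (25/63, 38/63)
through P parallel to JU: direction (-25/63, -38/63); meets YN at T = (545/833, 162/833)
T = Y + t·(N−Y) with t = 54/119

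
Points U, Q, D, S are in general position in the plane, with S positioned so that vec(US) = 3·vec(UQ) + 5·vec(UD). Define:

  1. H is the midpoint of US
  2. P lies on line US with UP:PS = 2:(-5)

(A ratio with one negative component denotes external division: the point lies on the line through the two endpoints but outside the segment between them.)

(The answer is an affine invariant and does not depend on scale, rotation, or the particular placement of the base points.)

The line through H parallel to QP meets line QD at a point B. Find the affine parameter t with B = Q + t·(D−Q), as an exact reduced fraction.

t = 35/38

Work in coordinates with U = (0, 0), Q = (1, 0), D = (0, 1), S = (3, 5).
1. H is the midpoint of US ⇒ H = (3/2, 5/2)
2. P lies on line US with UP:PS = 2:(-5) ⇒ P = (-2, -10/3)
through H parallel to QP: direction (-3, -10/3); meets QD at B = (3/38, 35/38)
B = Q + t·(D−Q) with t = 35/38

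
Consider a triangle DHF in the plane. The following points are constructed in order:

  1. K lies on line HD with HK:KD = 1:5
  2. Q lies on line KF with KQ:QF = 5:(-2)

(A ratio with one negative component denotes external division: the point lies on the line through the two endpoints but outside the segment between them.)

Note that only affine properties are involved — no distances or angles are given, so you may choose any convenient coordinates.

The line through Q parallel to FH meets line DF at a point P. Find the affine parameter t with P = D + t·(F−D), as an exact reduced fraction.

t = 10/9

Assign D = (0, 0), H = (1, 0), F = (0, 1) — the answer is frame-independent, so this choice is without loss of generality.
1. K lies on line HD with HK:KD = 1:5 ⇒ K = (5/6, 0)
2. Q lies on line KF with KQ:QF = 5:(-2) ⇒ Q = (-5/9, 5/3)
through Q parallel to FH: direction (1, -1); meets DF at P = (0, 10/9)
P = D + t·(F−D) with t = 10/9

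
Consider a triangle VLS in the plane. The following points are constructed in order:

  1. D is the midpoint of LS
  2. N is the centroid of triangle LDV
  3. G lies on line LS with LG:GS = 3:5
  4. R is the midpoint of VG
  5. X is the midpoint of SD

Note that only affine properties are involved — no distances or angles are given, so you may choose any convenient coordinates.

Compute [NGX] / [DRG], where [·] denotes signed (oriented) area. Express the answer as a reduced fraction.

[NGX]:[DRG] = 2

Assign V = (0, 0), L = (1, 0), S = (0, 1) — the answer is frame-independent, so this choice is without loss of generality.
1. D is the midpoint of LS ⇒ D = (1/2, 1/2)
2. N is the centroid of triangle LDV ⇒ N = (1/2, 1/6)
3. G lies on line LS with LG:GS = 3:5 ⇒ G = (5/8, 3/8)
4. R is the midpoint of VG ⇒ R = (5/16, 3/16)
5. X is the midpoint of SD ⇒ X = (1/4, 3/4)
2·[NGX] = 1/8, 2·[DRG] = 1/16
[NGX]:[DRG] = 1/8:1/16 = 2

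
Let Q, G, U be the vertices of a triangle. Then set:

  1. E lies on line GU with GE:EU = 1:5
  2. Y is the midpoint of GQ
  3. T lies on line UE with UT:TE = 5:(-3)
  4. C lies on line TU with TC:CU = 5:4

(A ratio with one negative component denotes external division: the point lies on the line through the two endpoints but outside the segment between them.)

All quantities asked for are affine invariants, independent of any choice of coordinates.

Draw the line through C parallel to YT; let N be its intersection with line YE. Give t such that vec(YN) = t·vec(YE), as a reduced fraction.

Work in coordinates with Q = (0, 0), G = (1, 0), U = (0, 1).
1. E lies on line GU with GE:EU = 1:5 ⇒ E = (5/6, 1/6)
2. Y is the midpoint of GQ ⇒ Y = (1/2, 0)
3. T lies on line UE with UT:TE = 5:(-3) ⇒ T = (25/12, -13/12)
4. C lies on line TU with TC:CU = 5:4 ⇒ C = (25/27, 2/27)
through C parallel to YT: direction (19/12, -13/12); meets YE at N = (131/162, 25/162)
N = Y + t·(E−Y) with t = 25/27

t = 25/27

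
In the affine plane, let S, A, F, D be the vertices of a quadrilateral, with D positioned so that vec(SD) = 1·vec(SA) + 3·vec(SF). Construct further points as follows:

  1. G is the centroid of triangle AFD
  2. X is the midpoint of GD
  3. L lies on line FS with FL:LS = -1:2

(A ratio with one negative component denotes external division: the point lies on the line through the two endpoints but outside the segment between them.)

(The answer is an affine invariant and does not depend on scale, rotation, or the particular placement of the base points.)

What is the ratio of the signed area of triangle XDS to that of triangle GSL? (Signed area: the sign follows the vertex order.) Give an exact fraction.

[XDS]:[GSL] = -1/4

Work in coordinates with S = (0, 0), A = (1, 0), F = (0, 1), D = (1, 3).
1. G is the centroid of triangle AFD ⇒ G = (2/3, 4/3)
2. X is the midpoint of GD ⇒ X = (5/6, 13/6)
3. L lies on line FS with FL:LS = -1:2 ⇒ L = (0, 2)
2·[XDS] = 1/3, 2·[GSL] = -4/3
[XDS]:[GSL] = 1/3:-4/3 = -1/4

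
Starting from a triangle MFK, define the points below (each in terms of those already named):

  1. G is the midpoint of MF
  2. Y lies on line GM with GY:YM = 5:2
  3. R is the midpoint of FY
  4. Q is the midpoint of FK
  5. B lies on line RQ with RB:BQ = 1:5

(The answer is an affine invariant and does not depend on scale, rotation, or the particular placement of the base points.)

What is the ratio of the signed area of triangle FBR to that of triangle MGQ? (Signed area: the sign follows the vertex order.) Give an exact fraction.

Set M = (0, 0), F = (1, 0), K = (0, 1); any affine frame gives the same invariant.
1. G is the midpoint of MF ⇒ G = (1/2, 0)
2. Y lies on line GM with GY:YM = 5:2 ⇒ Y = (1/7, 0)
3. R is the midpoint of FY ⇒ R = (4/7, 0)
4. Q is the midpoint of FK ⇒ Q = (1/2, 1/2)
5. B lies on line RQ with RB:BQ = 1:5 ⇒ B = (47/84, 1/12)
2·[FBR] = 1/28, 2·[MGQ] = 1/4
[FBR]:[MGQ] = 1/28:1/4 = 1/7

[FBR]:[MGQ] = 1/7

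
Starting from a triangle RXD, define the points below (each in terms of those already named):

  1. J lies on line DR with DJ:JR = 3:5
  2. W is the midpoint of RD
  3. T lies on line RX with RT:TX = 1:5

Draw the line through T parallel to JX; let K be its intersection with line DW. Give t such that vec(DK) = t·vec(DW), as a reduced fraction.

t = 43/24

Set R = (0, 0), X = (1, 0), D = (0, 1); any affine frame gives the same invariant.
1. J lies on line DR with DJ:JR = 3:5 ⇒ J = (0, 5/8)
2. W is the midpoint of RD ⇒ W = (0, 1/2)
3. T lies on line RX with RT:TX = 1:5 ⇒ T = (1/6, 0)
through T parallel to JX: direction (1, -5/8); meets DW at K = (0, 5/48)
K = D + t·(W−D) with t = 43/24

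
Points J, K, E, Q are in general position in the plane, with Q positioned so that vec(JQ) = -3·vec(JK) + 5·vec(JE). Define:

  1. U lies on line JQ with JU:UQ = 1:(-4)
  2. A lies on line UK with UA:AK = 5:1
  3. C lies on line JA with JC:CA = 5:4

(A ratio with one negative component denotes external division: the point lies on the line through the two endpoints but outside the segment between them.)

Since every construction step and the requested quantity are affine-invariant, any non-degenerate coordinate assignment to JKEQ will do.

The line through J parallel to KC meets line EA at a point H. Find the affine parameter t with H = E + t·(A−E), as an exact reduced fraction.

t = 8/13

Assign J = (0, 0), K = (1, 0), E = (0, 1), Q = (-3, 5) — the answer is frame-independent, so this choice is without loss of generality.
1. U lies on line JQ with JU:UQ = 1:(-4) ⇒ U = (1, -5/3)
2. A lies on line UK with UA:AK = 5:1 ⇒ A = (1, -5/18)
3. C lies on line JA with JC:CA = 5:4 ⇒ C = (5/9, -25/162)
through J parallel to KC: direction (-4/9, -25/162); meets EA at H = (8/13, 25/117)
H = E + t·(A−E) with t = 8/13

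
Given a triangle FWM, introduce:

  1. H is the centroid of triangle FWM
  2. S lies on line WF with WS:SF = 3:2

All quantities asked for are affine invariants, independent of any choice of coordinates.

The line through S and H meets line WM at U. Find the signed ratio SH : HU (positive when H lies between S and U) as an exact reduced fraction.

Set F = (0, 0), W = (1, 0), M = (0, 1); any affine frame gives the same invariant.
1. H is the centroid of triangle FWM ⇒ H = (1/3, 1/3)
2. S lies on line WF with WS:SF = 3:2 ⇒ S = (2/5, 0)
line SH meets WM at U = (1/4, 3/4)
H = S + t·(U−S) with t = 4/9, so SH:HU = 4/9:5/9

SH:HU = 4/5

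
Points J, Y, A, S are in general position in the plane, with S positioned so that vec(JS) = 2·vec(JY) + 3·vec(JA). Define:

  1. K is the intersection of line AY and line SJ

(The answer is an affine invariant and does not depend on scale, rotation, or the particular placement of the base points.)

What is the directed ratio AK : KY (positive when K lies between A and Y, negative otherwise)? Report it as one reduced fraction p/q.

AK:KY = 2/3

Set J = (0, 0), Y = (1, 0), A = (0, 1), S = (2, 3); any affine frame gives the same invariant.
1. K is the intersection of line AY and line SJ ⇒ K = (2/5, 3/5)
K = A + t·(Y−A) with t = 2/5, so AK:KY = t:(1−t) = 2/5:3/5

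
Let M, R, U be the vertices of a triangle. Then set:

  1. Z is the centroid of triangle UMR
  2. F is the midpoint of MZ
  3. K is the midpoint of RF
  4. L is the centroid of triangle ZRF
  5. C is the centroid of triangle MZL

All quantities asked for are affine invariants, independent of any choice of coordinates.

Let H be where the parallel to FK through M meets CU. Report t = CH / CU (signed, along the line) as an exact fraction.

Work in coordinates with M = (0, 0), R = (1, 0), U = (0, 1).
1. Z is the centroid of triangle UMR ⇒ Z = (1/3, 1/3)
2. F is the midpoint of MZ ⇒ F = (1/6, 1/6)
3. K is the midpoint of RF ⇒ K = (7/12, 1/12)
4. L is the centroid of triangle ZRF ⇒ L = (1/2, 1/6)
5. C is the centroid of triangle MZL ⇒ C = (5/18, 1/6)
through M parallel to FK: direction (5/12, -1/12); meets CU at H = (5/14, -1/14)
H = C + t·(U−C) with t = -2/7

t = -2/7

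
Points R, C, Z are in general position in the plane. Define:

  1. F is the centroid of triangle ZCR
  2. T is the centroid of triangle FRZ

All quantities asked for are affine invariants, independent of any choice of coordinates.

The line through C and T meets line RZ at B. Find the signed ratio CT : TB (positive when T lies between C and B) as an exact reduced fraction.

CT:TB = 8

Assign R = (0, 0), C = (1, 0), Z = (0, 1) — the answer is frame-independent, so this choice is without loss of generality.
1. F is the centroid of triangle ZCR ⇒ F = (1/3, 1/3)
2. T is the centroid of triangle FRZ ⇒ T = (1/9, 4/9)
line CT meets RZ at B = (0, 1/2)
T = C + t·(B−C) with t = 8/9, so CT:TB = 8/9:1/9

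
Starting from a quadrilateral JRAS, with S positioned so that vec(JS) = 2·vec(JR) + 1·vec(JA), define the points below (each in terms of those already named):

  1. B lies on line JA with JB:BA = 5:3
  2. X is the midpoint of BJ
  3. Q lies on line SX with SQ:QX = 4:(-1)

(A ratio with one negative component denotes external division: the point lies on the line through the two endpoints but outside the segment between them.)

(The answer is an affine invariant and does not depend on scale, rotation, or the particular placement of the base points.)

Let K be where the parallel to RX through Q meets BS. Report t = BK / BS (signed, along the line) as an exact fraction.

t = -3/4

Work in coordinates with J = (0, 0), R = (1, 0), A = (0, 1), S = (2, 1).
1. B lies on line JA with JB:BA = 5:3 ⇒ B = (0, 5/8)
2. X is the midpoint of BJ ⇒ X = (0, 5/16)
3. Q lies on line SX with SQ:QX = 4:(-1) ⇒ Q = (-2/3, 1/12)
through Q parallel to RX: direction (-1, 5/16); meets BS at K = (-3/2, 11/32)
K = B + t·(S−B) with t = -3/4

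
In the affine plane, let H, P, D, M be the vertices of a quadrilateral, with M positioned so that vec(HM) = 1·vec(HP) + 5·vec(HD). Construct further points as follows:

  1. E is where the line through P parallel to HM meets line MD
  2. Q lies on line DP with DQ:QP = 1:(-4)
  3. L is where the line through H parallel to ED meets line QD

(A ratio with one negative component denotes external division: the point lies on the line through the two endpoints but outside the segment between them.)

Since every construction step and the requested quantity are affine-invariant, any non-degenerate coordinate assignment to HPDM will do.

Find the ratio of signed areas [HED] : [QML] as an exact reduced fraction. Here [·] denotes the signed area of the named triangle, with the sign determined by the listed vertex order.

Work in coordinates with H = (0, 0), P = (1, 0), D = (0, 1), M = (1, 5).
1. E is where the line through P parallel to HM meets line MD ⇒ E = (6, 25)
2. Q lies on line DP with DQ:QP = 1:(-4) ⇒ Q = (-1/3, 4/3)
3. L is where the line through H parallel to ED meets line QD ⇒ L = (1/5, 4/5)
2·[HED] = 6, 2·[QML] = -8/3
[HED]:[QML] = 6:-8/3 = -9/4

[HED]:[QML] = -9/4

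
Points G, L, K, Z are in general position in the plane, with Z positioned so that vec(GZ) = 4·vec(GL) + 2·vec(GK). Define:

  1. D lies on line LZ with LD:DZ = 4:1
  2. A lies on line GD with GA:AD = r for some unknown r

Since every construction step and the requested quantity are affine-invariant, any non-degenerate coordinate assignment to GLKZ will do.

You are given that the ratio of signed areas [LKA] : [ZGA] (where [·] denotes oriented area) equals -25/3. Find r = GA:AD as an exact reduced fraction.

Set G = (0, 0), L = (1, 0), K = (0, 1), Z = (4, 2); any affine frame gives the same invariant.
1. D lies on line LZ with LD:DZ = 4:1 ⇒ D = (17/5, 8/5)
2. With GA:AD = r, write λ = r/(r+1) so A = G + λ·(D−G); A is affine-linear in λ
Every point depending on A is an affine combination of A and λ-independent points, so each such coordinate is linear in λ; the λ² term in each signed area is a multiple of (D−G)×(D−G) = 0, so 2·[LKA] and 2·[ZGA] are each linear in λ. Evaluating at λ=0 and λ=1:
  2·[LKA] = -5·λ + 1,   2·[ZGA] = 2/5·λ
So [LKA]:[ZGA] = (-5·λ + 1) / (2/5·λ). Setting this equal to -25/3:
  -5·λ + 1 = -25/3·(2/5·λ)  ⇒  λ = 3/5
Then r = λ/(1−λ) = (3/5)/(2/5) = 3/2. Check: with r = 3/2, A = (51/25, 24/25) and [LKA]:[ZGA] = -25/3 as required.

r = 3/2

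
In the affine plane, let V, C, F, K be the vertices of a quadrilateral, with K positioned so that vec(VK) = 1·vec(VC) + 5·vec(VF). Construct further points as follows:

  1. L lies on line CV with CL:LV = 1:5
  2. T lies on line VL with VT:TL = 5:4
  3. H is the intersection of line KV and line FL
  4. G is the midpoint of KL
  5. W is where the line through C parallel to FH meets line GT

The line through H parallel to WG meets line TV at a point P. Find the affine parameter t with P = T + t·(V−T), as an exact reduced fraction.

Choose coordinates V = (0, 0), C = (1, 0), F = (0, 1), K = (1, 5).
1. L lies on line CV with CL:LV = 1:5 ⇒ L = (5/6, 0)
2. T lies on line VL with VT:TL = 5:4 ⇒ T = (25/54, 0)
3. H is the intersection of line KV and line FL ⇒ H = (5/31, 25/31)
4. G is the midpoint of KL ⇒ G = (11/12, 5/2)
5. W is where the line through C parallel to FH meets line GT ⇒ W = (919/1644, 145/274)
through H parallel to WG: direction (49/137, 270/137); meets TV at P = (25/1674, 0)
P = T + t·(V−T) with t = 30/31

t = 30/31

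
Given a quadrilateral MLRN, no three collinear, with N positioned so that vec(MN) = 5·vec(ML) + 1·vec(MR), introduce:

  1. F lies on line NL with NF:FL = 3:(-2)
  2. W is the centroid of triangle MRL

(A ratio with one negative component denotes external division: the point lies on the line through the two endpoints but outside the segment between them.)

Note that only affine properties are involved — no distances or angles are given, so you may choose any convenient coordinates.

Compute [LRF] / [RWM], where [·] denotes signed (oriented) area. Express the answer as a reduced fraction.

[LRF]:[RWM] = -30

Set M = (0, 0), L = (1, 0), R = (0, 1), N = (5, 1); any affine frame gives the same invariant.
1. F lies on line NL with NF:FL = 3:(-2) ⇒ F = (-7, -2)
2. W is the centroid of triangle MRL ⇒ W = (1/3, 1/3)
2·[LRF] = 10, 2·[RWM] = -1/3
[LRF]:[RWM] = 10:-1/3 = -30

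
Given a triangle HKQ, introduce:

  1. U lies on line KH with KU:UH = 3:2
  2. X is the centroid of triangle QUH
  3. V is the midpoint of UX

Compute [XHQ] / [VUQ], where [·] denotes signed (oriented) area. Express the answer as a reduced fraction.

Choose coordinates H = (0, 0), K = (1, 0), Q = (0, 1).
1. U lies on line KH with KU:UH = 3:2 ⇒ U = (2/5, 0)
2. X is the centroid of triangle QUH ⇒ X = (2/15, 1/3)
3. V is the midpoint of UX ⇒ V = (4/15, 1/6)
2·[XHQ] = -2/15, 2·[VUQ] = 1/15
[XHQ]:[VUQ] = -2/15:1/15 = -2

[XHQ]:[VUQ] = -2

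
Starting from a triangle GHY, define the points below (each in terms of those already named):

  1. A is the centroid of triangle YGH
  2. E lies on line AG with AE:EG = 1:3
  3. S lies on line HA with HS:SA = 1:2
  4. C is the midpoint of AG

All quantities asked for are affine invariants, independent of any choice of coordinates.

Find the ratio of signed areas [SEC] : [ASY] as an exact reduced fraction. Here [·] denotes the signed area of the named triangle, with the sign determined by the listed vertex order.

[SEC]:[ASY] = 1/4

Set G = (0, 0), H = (1, 0), Y = (0, 1); any affine frame gives the same invariant.
1. A is the centroid of triangle YGH ⇒ A = (1/3, 1/3)
2. E lies on line AG with AE:EG = 1:3 ⇒ E = (1/4, 1/4)
3. S lies on line HA with HS:SA = 1:2 ⇒ S = (7/9, 1/9)
4. C is the midpoint of AG ⇒ C = (1/6, 1/6)
2·[SEC] = 1/18, 2·[ASY] = 2/9
[SEC]:[ASY] = 1/18:2/9 = 1/4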